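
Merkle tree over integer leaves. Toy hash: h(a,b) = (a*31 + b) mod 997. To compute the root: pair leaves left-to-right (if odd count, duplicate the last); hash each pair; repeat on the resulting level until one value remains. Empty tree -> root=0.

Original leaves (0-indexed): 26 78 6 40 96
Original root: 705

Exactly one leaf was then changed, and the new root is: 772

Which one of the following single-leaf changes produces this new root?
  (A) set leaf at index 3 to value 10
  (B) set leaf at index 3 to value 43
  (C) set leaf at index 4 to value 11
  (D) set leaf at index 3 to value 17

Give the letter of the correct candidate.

Answer: A

Derivation:
Original leaves: [26, 78, 6, 40, 96]
Target new root: 772
Try each candidate change and compute the resulting root:
Candidate A: set leaf[3] = 10 -> leaves = [26, 78, 6, 10, 96]
  L0: [26, 78, 6, 10, 96]
  L1: h(26,78)=(26*31+78)%997=884 h(6,10)=(6*31+10)%997=196 h(96,96)=(96*31+96)%997=81 -> [884, 196, 81]
  L2: h(884,196)=(884*31+196)%997=681 h(81,81)=(81*31+81)%997=598 -> [681, 598]
  L3: h(681,598)=(681*31+598)%997=772 -> [772]
  root = 772 == target 772  ** MATCH **
Candidate B: set leaf[3] = 43 -> leaves = [26, 78, 6, 43, 96]
  L0: [26, 78, 6, 43, 96]
  L1: h(26,78)=(26*31+78)%997=884 h(6,43)=(6*31+43)%997=229 h(96,96)=(96*31+96)%997=81 -> [884, 229, 81]
  L2: h(884,229)=(884*31+229)%997=714 h(81,81)=(81*31+81)%997=598 -> [714, 598]
  L3: h(714,598)=(714*31+598)%997=798 -> [798]
  root = 798 != target 772
Candidate C: set leaf[4] = 11 -> leaves = [26, 78, 6, 40, 11]
  L0: [26, 78, 6, 40, 11]
  L1: h(26,78)=(26*31+78)%997=884 h(6,40)=(6*31+40)%997=226 h(11,11)=(11*31+11)%997=352 -> [884, 226, 352]
  L2: h(884,226)=(884*31+226)%997=711 h(352,352)=(352*31+352)%997=297 -> [711, 297]
  L3: h(711,297)=(711*31+297)%997=404 -> [404]
  root = 404 != target 772
Candidate D: set leaf[3] = 17 -> leaves = [26, 78, 6, 17, 96]
  L0: [26, 78, 6, 17, 96]
  L1: h(26,78)=(26*31+78)%997=884 h(6,17)=(6*31+17)%997=203 h(96,96)=(96*31+96)%997=81 -> [884, 203, 81]
  L2: h(884,203)=(884*31+203)%997=688 h(81,81)=(81*31+81)%997=598 -> [688, 598]
  L3: h(688,598)=(688*31+598)%997=989 -> [989]
  root = 989 != target 772
Candidate A produces the target root.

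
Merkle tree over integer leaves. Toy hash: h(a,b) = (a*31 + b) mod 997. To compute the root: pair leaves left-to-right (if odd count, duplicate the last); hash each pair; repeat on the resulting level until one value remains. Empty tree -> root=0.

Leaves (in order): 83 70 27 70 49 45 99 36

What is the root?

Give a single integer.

L0: [83, 70, 27, 70, 49, 45, 99, 36]
L1: h(83,70)=(83*31+70)%997=649 h(27,70)=(27*31+70)%997=907 h(49,45)=(49*31+45)%997=567 h(99,36)=(99*31+36)%997=114 -> [649, 907, 567, 114]
L2: h(649,907)=(649*31+907)%997=89 h(567,114)=(567*31+114)%997=742 -> [89, 742]
L3: h(89,742)=(89*31+742)%997=510 -> [510]

Answer: 510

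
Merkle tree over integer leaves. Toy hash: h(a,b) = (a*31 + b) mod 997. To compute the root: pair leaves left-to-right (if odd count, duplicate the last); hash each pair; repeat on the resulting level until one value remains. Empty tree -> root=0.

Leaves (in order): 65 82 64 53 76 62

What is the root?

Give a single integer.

Answer: 226

Derivation:
L0: [65, 82, 64, 53, 76, 62]
L1: h(65,82)=(65*31+82)%997=103 h(64,53)=(64*31+53)%997=43 h(76,62)=(76*31+62)%997=424 -> [103, 43, 424]
L2: h(103,43)=(103*31+43)%997=245 h(424,424)=(424*31+424)%997=607 -> [245, 607]
L3: h(245,607)=(245*31+607)%997=226 -> [226]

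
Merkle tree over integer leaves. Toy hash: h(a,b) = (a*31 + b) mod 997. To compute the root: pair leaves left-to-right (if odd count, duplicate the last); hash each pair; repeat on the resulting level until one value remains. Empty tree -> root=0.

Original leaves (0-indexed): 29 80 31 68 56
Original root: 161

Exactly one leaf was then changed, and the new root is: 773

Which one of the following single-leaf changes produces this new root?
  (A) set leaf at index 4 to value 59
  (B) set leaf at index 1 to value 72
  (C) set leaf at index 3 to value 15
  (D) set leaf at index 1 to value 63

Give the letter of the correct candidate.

Answer: D

Derivation:
Original leaves: [29, 80, 31, 68, 56]
Target new root: 773
Try each candidate change and compute the resulting root:
Candidate A: set leaf[4] = 59 -> leaves = [29, 80, 31, 68, 59]
  L0: [29, 80, 31, 68, 59]
  L1: h(29,80)=(29*31+80)%997=979 h(31,68)=(31*31+68)%997=32 h(59,59)=(59*31+59)%997=891 -> [979, 32, 891]
  L2: h(979,32)=(979*31+32)%997=471 h(891,891)=(891*31+891)%997=596 -> [471, 596]
  L3: h(471,596)=(471*31+596)%997=242 -> [242]
  root = 242 != target 773
Candidate B: set leaf[1] = 72 -> leaves = [29, 72, 31, 68, 56]
  L0: [29, 72, 31, 68, 56]
  L1: h(29,72)=(29*31+72)%997=971 h(31,68)=(31*31+68)%997=32 h(56,56)=(56*31+56)%997=795 -> [971, 32, 795]
  L2: h(971,32)=(971*31+32)%997=223 h(795,795)=(795*31+795)%997=515 -> [223, 515]
  L3: h(223,515)=(223*31+515)%997=449 -> [449]
  root = 449 != target 773
Candidate C: set leaf[3] = 15 -> leaves = [29, 80, 31, 15, 56]
  L0: [29, 80, 31, 15, 56]
  L1: h(29,80)=(29*31+80)%997=979 h(31,15)=(31*31+15)%997=976 h(56,56)=(56*31+56)%997=795 -> [979, 976, 795]
  L2: h(979,976)=(979*31+976)%997=418 h(795,795)=(795*31+795)%997=515 -> [418, 515]
  L3: h(418,515)=(418*31+515)%997=512 -> [512]
  root = 512 != target 773
Candidate D: set leaf[1] = 63 -> leaves = [29, 63, 31, 68, 56]
  L0: [29, 63, 31, 68, 56]
  L1: h(29,63)=(29*31+63)%997=962 h(31,68)=(31*31+68)%997=32 h(56,56)=(56*31+56)%997=795 -> [962, 32, 795]
  L2: h(962,32)=(962*31+32)%997=941 h(795,795)=(795*31+795)%997=515 -> [941, 515]
  L3: h(941,515)=(941*31+515)%997=773 -> [773]
  root = 773 == target 773  ** MATCH **
Candidate D produces the target root.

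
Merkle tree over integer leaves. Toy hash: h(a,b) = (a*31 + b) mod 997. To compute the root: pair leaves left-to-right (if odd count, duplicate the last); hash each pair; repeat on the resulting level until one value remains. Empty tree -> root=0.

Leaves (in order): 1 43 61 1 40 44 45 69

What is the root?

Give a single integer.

Answer: 547

Derivation:
L0: [1, 43, 61, 1, 40, 44, 45, 69]
L1: h(1,43)=(1*31+43)%997=74 h(61,1)=(61*31+1)%997=895 h(40,44)=(40*31+44)%997=287 h(45,69)=(45*31+69)%997=467 -> [74, 895, 287, 467]
L2: h(74,895)=(74*31+895)%997=198 h(287,467)=(287*31+467)%997=391 -> [198, 391]
L3: h(198,391)=(198*31+391)%997=547 -> [547]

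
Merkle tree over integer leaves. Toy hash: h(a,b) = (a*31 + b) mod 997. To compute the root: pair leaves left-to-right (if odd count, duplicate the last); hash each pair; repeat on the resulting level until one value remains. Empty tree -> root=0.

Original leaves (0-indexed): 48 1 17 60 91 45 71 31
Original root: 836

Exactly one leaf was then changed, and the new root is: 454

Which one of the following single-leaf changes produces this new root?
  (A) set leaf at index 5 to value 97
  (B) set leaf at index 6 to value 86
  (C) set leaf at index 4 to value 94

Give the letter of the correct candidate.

Answer: A

Derivation:
Original leaves: [48, 1, 17, 60, 91, 45, 71, 31]
Target new root: 454
Try each candidate change and compute the resulting root:
Candidate A: set leaf[5] = 97 -> leaves = [48, 1, 17, 60, 91, 97, 71, 31]
  L0: [48, 1, 17, 60, 91, 97, 71, 31]
  L1: h(48,1)=(48*31+1)%997=492 h(17,60)=(17*31+60)%997=587 h(91,97)=(91*31+97)%997=924 h(71,31)=(71*31+31)%997=238 -> [492, 587, 924, 238]
  L2: h(492,587)=(492*31+587)%997=884 h(924,238)=(924*31+238)%997=966 -> [884, 966]
  L3: h(884,966)=(884*31+966)%997=454 -> [454]
  root = 454 == target 454  ** MATCH **
Candidate B: set leaf[6] = 86 -> leaves = [48, 1, 17, 60, 91, 45, 86, 31]
  L0: [48, 1, 17, 60, 91, 45, 86, 31]
  L1: h(48,1)=(48*31+1)%997=492 h(17,60)=(17*31+60)%997=587 h(91,45)=(91*31+45)%997=872 h(86,31)=(86*31+31)%997=703 -> [492, 587, 872, 703]
  L2: h(492,587)=(492*31+587)%997=884 h(872,703)=(872*31+703)%997=816 -> [884, 816]
  L3: h(884,816)=(884*31+816)%997=304 -> [304]
  root = 304 != target 454
Candidate C: set leaf[4] = 94 -> leaves = [48, 1, 17, 60, 94, 45, 71, 31]
  L0: [48, 1, 17, 60, 94, 45, 71, 31]
  L1: h(48,1)=(48*31+1)%997=492 h(17,60)=(17*31+60)%997=587 h(94,45)=(94*31+45)%997=965 h(71,31)=(71*31+31)%997=238 -> [492, 587, 965, 238]
  L2: h(492,587)=(492*31+587)%997=884 h(965,238)=(965*31+238)%997=243 -> [884, 243]
  L3: h(884,243)=(884*31+243)%997=728 -> [728]
  root = 728 != target 454
Candidate A produces the target root.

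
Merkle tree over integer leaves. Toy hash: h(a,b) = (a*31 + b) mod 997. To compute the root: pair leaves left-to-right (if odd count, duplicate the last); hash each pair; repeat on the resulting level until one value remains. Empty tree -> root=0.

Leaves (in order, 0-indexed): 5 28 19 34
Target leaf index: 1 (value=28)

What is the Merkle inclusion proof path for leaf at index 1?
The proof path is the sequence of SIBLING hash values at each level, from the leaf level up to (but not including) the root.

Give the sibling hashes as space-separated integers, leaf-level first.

L0 (leaves): [5, 28, 19, 34], target index=1
L1: h(5,28)=(5*31+28)%997=183 [pair 0] h(19,34)=(19*31+34)%997=623 [pair 1] -> [183, 623]
  Sibling for proof at L0: 5
L2: h(183,623)=(183*31+623)%997=314 [pair 0] -> [314]
  Sibling for proof at L1: 623
Root: 314
Proof path (sibling hashes from leaf to root): [5, 623]

Answer: 5 623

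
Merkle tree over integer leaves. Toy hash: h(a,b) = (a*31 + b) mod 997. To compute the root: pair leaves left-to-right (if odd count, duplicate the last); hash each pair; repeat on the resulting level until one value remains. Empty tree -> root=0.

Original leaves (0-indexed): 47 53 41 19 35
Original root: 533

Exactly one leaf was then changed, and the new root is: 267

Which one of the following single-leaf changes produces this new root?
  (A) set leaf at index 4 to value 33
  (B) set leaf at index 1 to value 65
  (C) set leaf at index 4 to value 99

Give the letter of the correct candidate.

Original leaves: [47, 53, 41, 19, 35]
Target new root: 267
Try each candidate change and compute the resulting root:
Candidate A: set leaf[4] = 33 -> leaves = [47, 53, 41, 19, 33]
  L0: [47, 53, 41, 19, 33]
  L1: h(47,53)=(47*31+53)%997=513 h(41,19)=(41*31+19)%997=293 h(33,33)=(33*31+33)%997=59 -> [513, 293, 59]
  L2: h(513,293)=(513*31+293)%997=244 h(59,59)=(59*31+59)%997=891 -> [244, 891]
  L3: h(244,891)=(244*31+891)%997=479 -> [479]
  root = 479 != target 267
Candidate B: set leaf[1] = 65 -> leaves = [47, 65, 41, 19, 35]
  L0: [47, 65, 41, 19, 35]
  L1: h(47,65)=(47*31+65)%997=525 h(41,19)=(41*31+19)%997=293 h(35,35)=(35*31+35)%997=123 -> [525, 293, 123]
  L2: h(525,293)=(525*31+293)%997=616 h(123,123)=(123*31+123)%997=945 -> [616, 945]
  L3: h(616,945)=(616*31+945)%997=101 -> [101]
  root = 101 != target 267
Candidate C: set leaf[4] = 99 -> leaves = [47, 53, 41, 19, 99]
  L0: [47, 53, 41, 19, 99]
  L1: h(47,53)=(47*31+53)%997=513 h(41,19)=(41*31+19)%997=293 h(99,99)=(99*31+99)%997=177 -> [513, 293, 177]
  L2: h(513,293)=(513*31+293)%997=244 h(177,177)=(177*31+177)%997=679 -> [244, 679]
  L3: h(244,679)=(244*31+679)%997=267 -> [267]
  root = 267 == target 267  ** MATCH **
Candidate C produces the target root.

Answer: C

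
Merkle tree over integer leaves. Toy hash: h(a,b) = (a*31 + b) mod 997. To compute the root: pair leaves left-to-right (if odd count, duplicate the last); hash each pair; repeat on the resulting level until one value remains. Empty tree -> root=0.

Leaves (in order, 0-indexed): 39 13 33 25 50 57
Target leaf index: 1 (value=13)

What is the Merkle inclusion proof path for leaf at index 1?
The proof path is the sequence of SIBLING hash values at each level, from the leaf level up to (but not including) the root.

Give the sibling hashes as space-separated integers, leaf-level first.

L0 (leaves): [39, 13, 33, 25, 50, 57], target index=1
L1: h(39,13)=(39*31+13)%997=225 [pair 0] h(33,25)=(33*31+25)%997=51 [pair 1] h(50,57)=(50*31+57)%997=610 [pair 2] -> [225, 51, 610]
  Sibling for proof at L0: 39
L2: h(225,51)=(225*31+51)%997=47 [pair 0] h(610,610)=(610*31+610)%997=577 [pair 1] -> [47, 577]
  Sibling for proof at L1: 51
L3: h(47,577)=(47*31+577)%997=40 [pair 0] -> [40]
  Sibling for proof at L2: 577
Root: 40
Proof path (sibling hashes from leaf to root): [39, 51, 577]

Answer: 39 51 577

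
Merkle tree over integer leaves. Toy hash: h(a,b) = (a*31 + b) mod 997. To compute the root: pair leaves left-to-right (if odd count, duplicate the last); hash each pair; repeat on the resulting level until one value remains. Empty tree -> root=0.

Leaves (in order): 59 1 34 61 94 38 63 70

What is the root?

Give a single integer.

Answer: 406

Derivation:
L0: [59, 1, 34, 61, 94, 38, 63, 70]
L1: h(59,1)=(59*31+1)%997=833 h(34,61)=(34*31+61)%997=118 h(94,38)=(94*31+38)%997=958 h(63,70)=(63*31+70)%997=29 -> [833, 118, 958, 29]
L2: h(833,118)=(833*31+118)%997=19 h(958,29)=(958*31+29)%997=814 -> [19, 814]
L3: h(19,814)=(19*31+814)%997=406 -> [406]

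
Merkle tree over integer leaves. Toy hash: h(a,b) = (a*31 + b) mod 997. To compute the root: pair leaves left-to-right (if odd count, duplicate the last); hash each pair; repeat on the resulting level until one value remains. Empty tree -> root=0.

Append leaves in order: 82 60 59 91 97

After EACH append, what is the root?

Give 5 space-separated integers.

Answer: 82 608 796 828 371

Derivation:
After append 82 (leaves=[82]):
  L0: [82]
  root=82
After append 60 (leaves=[82, 60]):
  L0: [82, 60]
  L1: h(82,60)=(82*31+60)%997=608 -> [608]
  root=608
After append 59 (leaves=[82, 60, 59]):
  L0: [82, 60, 59]
  L1: h(82,60)=(82*31+60)%997=608 h(59,59)=(59*31+59)%997=891 -> [608, 891]
  L2: h(608,891)=(608*31+891)%997=796 -> [796]
  root=796
After append 91 (leaves=[82, 60, 59, 91]):
  L0: [82, 60, 59, 91]
  L1: h(82,60)=(82*31+60)%997=608 h(59,91)=(59*31+91)%997=923 -> [608, 923]
  L2: h(608,923)=(608*31+923)%997=828 -> [828]
  root=828
After append 97 (leaves=[82, 60, 59, 91, 97]):
  L0: [82, 60, 59, 91, 97]
  L1: h(82,60)=(82*31+60)%997=608 h(59,91)=(59*31+91)%997=923 h(97,97)=(97*31+97)%997=113 -> [608, 923, 113]
  L2: h(608,923)=(608*31+923)%997=828 h(113,113)=(113*31+113)%997=625 -> [828, 625]
  L3: h(828,625)=(828*31+625)%997=371 -> [371]
  root=371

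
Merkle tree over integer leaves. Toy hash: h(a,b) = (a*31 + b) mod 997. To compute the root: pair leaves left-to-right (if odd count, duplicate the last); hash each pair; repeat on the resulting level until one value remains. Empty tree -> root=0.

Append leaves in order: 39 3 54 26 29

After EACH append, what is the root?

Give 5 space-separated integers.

Answer: 39 215 417 389 878

Derivation:
After append 39 (leaves=[39]):
  L0: [39]
  root=39
After append 3 (leaves=[39, 3]):
  L0: [39, 3]
  L1: h(39,3)=(39*31+3)%997=215 -> [215]
  root=215
After append 54 (leaves=[39, 3, 54]):
  L0: [39, 3, 54]
  L1: h(39,3)=(39*31+3)%997=215 h(54,54)=(54*31+54)%997=731 -> [215, 731]
  L2: h(215,731)=(215*31+731)%997=417 -> [417]
  root=417
After append 26 (leaves=[39, 3, 54, 26]):
  L0: [39, 3, 54, 26]
  L1: h(39,3)=(39*31+3)%997=215 h(54,26)=(54*31+26)%997=703 -> [215, 703]
  L2: h(215,703)=(215*31+703)%997=389 -> [389]
  root=389
After append 29 (leaves=[39, 3, 54, 26, 29]):
  L0: [39, 3, 54, 26, 29]
  L1: h(39,3)=(39*31+3)%997=215 h(54,26)=(54*31+26)%997=703 h(29,29)=(29*31+29)%997=928 -> [215, 703, 928]
  L2: h(215,703)=(215*31+703)%997=389 h(928,928)=(928*31+928)%997=783 -> [389, 783]
  L3: h(389,783)=(389*31+783)%997=878 -> [878]
  root=878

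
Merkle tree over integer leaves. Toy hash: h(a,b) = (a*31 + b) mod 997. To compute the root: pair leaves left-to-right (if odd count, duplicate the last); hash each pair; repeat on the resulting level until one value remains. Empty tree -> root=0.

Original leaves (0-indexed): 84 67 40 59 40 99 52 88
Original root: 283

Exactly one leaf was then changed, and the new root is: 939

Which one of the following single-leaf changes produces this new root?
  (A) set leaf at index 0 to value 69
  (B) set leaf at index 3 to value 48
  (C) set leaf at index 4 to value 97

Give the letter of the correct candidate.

Answer: B

Derivation:
Original leaves: [84, 67, 40, 59, 40, 99, 52, 88]
Target new root: 939
Try each candidate change and compute the resulting root:
Candidate A: set leaf[0] = 69 -> leaves = [69, 67, 40, 59, 40, 99, 52, 88]
  L0: [69, 67, 40, 59, 40, 99, 52, 88]
  L1: h(69,67)=(69*31+67)%997=212 h(40,59)=(40*31+59)%997=302 h(40,99)=(40*31+99)%997=342 h(52,88)=(52*31+88)%997=703 -> [212, 302, 342, 703]
  L2: h(212,302)=(212*31+302)%997=892 h(342,703)=(342*31+703)%997=338 -> [892, 338]
  L3: h(892,338)=(892*31+338)%997=74 -> [74]
  root = 74 != target 939
Candidate B: set leaf[3] = 48 -> leaves = [84, 67, 40, 48, 40, 99, 52, 88]
  L0: [84, 67, 40, 48, 40, 99, 52, 88]
  L1: h(84,67)=(84*31+67)%997=677 h(40,48)=(40*31+48)%997=291 h(40,99)=(40*31+99)%997=342 h(52,88)=(52*31+88)%997=703 -> [677, 291, 342, 703]
  L2: h(677,291)=(677*31+291)%997=341 h(342,703)=(342*31+703)%997=338 -> [341, 338]
  L3: h(341,338)=(341*31+338)%997=939 -> [939]
  root = 939 == target 939  ** MATCH **
Candidate C: set leaf[4] = 97 -> leaves = [84, 67, 40, 59, 97, 99, 52, 88]
  L0: [84, 67, 40, 59, 97, 99, 52, 88]
  L1: h(84,67)=(84*31+67)%997=677 h(40,59)=(40*31+59)%997=302 h(97,99)=(97*31+99)%997=115 h(52,88)=(52*31+88)%997=703 -> [677, 302, 115, 703]
  L2: h(677,302)=(677*31+302)%997=352 h(115,703)=(115*31+703)%997=280 -> [352, 280]
  L3: h(352,280)=(352*31+280)%997=225 -> [225]
  root = 225 != target 939
Candidate B produces the target root.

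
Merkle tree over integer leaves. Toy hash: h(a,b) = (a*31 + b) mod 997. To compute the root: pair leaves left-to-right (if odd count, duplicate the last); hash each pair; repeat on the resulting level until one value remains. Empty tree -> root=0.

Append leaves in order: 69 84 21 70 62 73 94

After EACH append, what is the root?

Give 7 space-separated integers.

After append 69 (leaves=[69]):
  L0: [69]
  root=69
After append 84 (leaves=[69, 84]):
  L0: [69, 84]
  L1: h(69,84)=(69*31+84)%997=229 -> [229]
  root=229
After append 21 (leaves=[69, 84, 21]):
  L0: [69, 84, 21]
  L1: h(69,84)=(69*31+84)%997=229 h(21,21)=(21*31+21)%997=672 -> [229, 672]
  L2: h(229,672)=(229*31+672)%997=792 -> [792]
  root=792
After append 70 (leaves=[69, 84, 21, 70]):
  L0: [69, 84, 21, 70]
  L1: h(69,84)=(69*31+84)%997=229 h(21,70)=(21*31+70)%997=721 -> [229, 721]
  L2: h(229,721)=(229*31+721)%997=841 -> [841]
  root=841
After append 62 (leaves=[69, 84, 21, 70, 62]):
  L0: [69, 84, 21, 70, 62]
  L1: h(69,84)=(69*31+84)%997=229 h(21,70)=(21*31+70)%997=721 h(62,62)=(62*31+62)%997=987 -> [229, 721, 987]
  L2: h(229,721)=(229*31+721)%997=841 h(987,987)=(987*31+987)%997=677 -> [841, 677]
  L3: h(841,677)=(841*31+677)%997=826 -> [826]
  root=826
After append 73 (leaves=[69, 84, 21, 70, 62, 73]):
  L0: [69, 84, 21, 70, 62, 73]
  L1: h(69,84)=(69*31+84)%997=229 h(21,70)=(21*31+70)%997=721 h(62,73)=(62*31+73)%997=1 -> [229, 721, 1]
  L2: h(229,721)=(229*31+721)%997=841 h(1,1)=(1*31+1)%997=32 -> [841, 32]
  L3: h(841,32)=(841*31+32)%997=181 -> [181]
  root=181
After append 94 (leaves=[69, 84, 21, 70, 62, 73, 94]):
  L0: [69, 84, 21, 70, 62, 73, 94]
  L1: h(69,84)=(69*31+84)%997=229 h(21,70)=(21*31+70)%997=721 h(62,73)=(62*31+73)%997=1 h(94,94)=(94*31+94)%997=17 -> [229, 721, 1, 17]
  L2: h(229,721)=(229*31+721)%997=841 h(1,17)=(1*31+17)%997=48 -> [841, 48]
  L3: h(841,48)=(841*31+48)%997=197 -> [197]
  root=197

Answer: 69 229 792 841 826 181 197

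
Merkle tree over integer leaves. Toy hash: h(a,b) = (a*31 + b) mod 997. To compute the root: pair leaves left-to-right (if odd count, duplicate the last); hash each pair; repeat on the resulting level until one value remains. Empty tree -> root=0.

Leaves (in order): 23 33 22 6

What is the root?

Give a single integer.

Answer: 883

Derivation:
L0: [23, 33, 22, 6]
L1: h(23,33)=(23*31+33)%997=746 h(22,6)=(22*31+6)%997=688 -> [746, 688]
L2: h(746,688)=(746*31+688)%997=883 -> [883]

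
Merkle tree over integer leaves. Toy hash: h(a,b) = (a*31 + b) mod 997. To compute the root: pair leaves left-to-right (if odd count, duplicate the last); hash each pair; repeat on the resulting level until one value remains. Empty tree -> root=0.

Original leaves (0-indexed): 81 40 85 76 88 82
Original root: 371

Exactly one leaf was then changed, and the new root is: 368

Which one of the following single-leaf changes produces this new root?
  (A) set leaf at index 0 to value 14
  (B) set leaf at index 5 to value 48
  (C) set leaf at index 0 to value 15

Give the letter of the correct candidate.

Original leaves: [81, 40, 85, 76, 88, 82]
Target new root: 368
Try each candidate change and compute the resulting root:
Candidate A: set leaf[0] = 14 -> leaves = [14, 40, 85, 76, 88, 82]
  L0: [14, 40, 85, 76, 88, 82]
  L1: h(14,40)=(14*31+40)%997=474 h(85,76)=(85*31+76)%997=717 h(88,82)=(88*31+82)%997=816 -> [474, 717, 816]
  L2: h(474,717)=(474*31+717)%997=456 h(816,816)=(816*31+816)%997=190 -> [456, 190]
  L3: h(456,190)=(456*31+190)%997=368 -> [368]
  root = 368 == target 368  ** MATCH **
Candidate B: set leaf[5] = 48 -> leaves = [81, 40, 85, 76, 88, 48]
  L0: [81, 40, 85, 76, 88, 48]
  L1: h(81,40)=(81*31+40)%997=557 h(85,76)=(85*31+76)%997=717 h(88,48)=(88*31+48)%997=782 -> [557, 717, 782]
  L2: h(557,717)=(557*31+717)%997=38 h(782,782)=(782*31+782)%997=99 -> [38, 99]
  L3: h(38,99)=(38*31+99)%997=280 -> [280]
  root = 280 != target 368
Candidate C: set leaf[0] = 15 -> leaves = [15, 40, 85, 76, 88, 82]
  L0: [15, 40, 85, 76, 88, 82]
  L1: h(15,40)=(15*31+40)%997=505 h(85,76)=(85*31+76)%997=717 h(88,82)=(88*31+82)%997=816 -> [505, 717, 816]
  L2: h(505,717)=(505*31+717)%997=420 h(816,816)=(816*31+816)%997=190 -> [420, 190]
  L3: h(420,190)=(420*31+190)%997=249 -> [249]
  root = 249 != target 368
Candidate A produces the target root.

Answer: A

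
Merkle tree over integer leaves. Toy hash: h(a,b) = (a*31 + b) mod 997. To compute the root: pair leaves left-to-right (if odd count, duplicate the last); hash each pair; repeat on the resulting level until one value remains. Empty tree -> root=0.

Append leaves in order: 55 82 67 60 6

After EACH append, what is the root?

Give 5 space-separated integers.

After append 55 (leaves=[55]):
  L0: [55]
  root=55
After append 82 (leaves=[55, 82]):
  L0: [55, 82]
  L1: h(55,82)=(55*31+82)%997=790 -> [790]
  root=790
After append 67 (leaves=[55, 82, 67]):
  L0: [55, 82, 67]
  L1: h(55,82)=(55*31+82)%997=790 h(67,67)=(67*31+67)%997=150 -> [790, 150]
  L2: h(790,150)=(790*31+150)%997=712 -> [712]
  root=712
After append 60 (leaves=[55, 82, 67, 60]):
  L0: [55, 82, 67, 60]
  L1: h(55,82)=(55*31+82)%997=790 h(67,60)=(67*31+60)%997=143 -> [790, 143]
  L2: h(790,143)=(790*31+143)%997=705 -> [705]
  root=705
After append 6 (leaves=[55, 82, 67, 60, 6]):
  L0: [55, 82, 67, 60, 6]
  L1: h(55,82)=(55*31+82)%997=790 h(67,60)=(67*31+60)%997=143 h(6,6)=(6*31+6)%997=192 -> [790, 143, 192]
  L2: h(790,143)=(790*31+143)%997=705 h(192,192)=(192*31+192)%997=162 -> [705, 162]
  L3: h(705,162)=(705*31+162)%997=83 -> [83]
  root=83

Answer: 55 790 712 705 83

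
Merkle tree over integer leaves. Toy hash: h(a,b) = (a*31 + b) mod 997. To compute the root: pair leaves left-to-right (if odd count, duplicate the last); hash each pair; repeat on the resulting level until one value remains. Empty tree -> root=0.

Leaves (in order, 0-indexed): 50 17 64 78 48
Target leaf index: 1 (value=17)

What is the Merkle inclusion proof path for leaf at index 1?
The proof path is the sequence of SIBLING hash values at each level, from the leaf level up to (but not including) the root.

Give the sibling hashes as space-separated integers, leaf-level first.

L0 (leaves): [50, 17, 64, 78, 48], target index=1
L1: h(50,17)=(50*31+17)%997=570 [pair 0] h(64,78)=(64*31+78)%997=68 [pair 1] h(48,48)=(48*31+48)%997=539 [pair 2] -> [570, 68, 539]
  Sibling for proof at L0: 50
L2: h(570,68)=(570*31+68)%997=789 [pair 0] h(539,539)=(539*31+539)%997=299 [pair 1] -> [789, 299]
  Sibling for proof at L1: 68
L3: h(789,299)=(789*31+299)%997=830 [pair 0] -> [830]
  Sibling for proof at L2: 299
Root: 830
Proof path (sibling hashes from leaf to root): [50, 68, 299]

Answer: 50 68 299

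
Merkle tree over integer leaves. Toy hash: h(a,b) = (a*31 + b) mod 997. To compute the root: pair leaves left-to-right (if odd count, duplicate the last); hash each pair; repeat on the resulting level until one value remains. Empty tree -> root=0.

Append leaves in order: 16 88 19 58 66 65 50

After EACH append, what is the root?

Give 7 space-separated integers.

After append 16 (leaves=[16]):
  L0: [16]
  root=16
After append 88 (leaves=[16, 88]):
  L0: [16, 88]
  L1: h(16,88)=(16*31+88)%997=584 -> [584]
  root=584
After append 19 (leaves=[16, 88, 19]):
  L0: [16, 88, 19]
  L1: h(16,88)=(16*31+88)%997=584 h(19,19)=(19*31+19)%997=608 -> [584, 608]
  L2: h(584,608)=(584*31+608)%997=766 -> [766]
  root=766
After append 58 (leaves=[16, 88, 19, 58]):
  L0: [16, 88, 19, 58]
  L1: h(16,88)=(16*31+88)%997=584 h(19,58)=(19*31+58)%997=647 -> [584, 647]
  L2: h(584,647)=(584*31+647)%997=805 -> [805]
  root=805
After append 66 (leaves=[16, 88, 19, 58, 66]):
  L0: [16, 88, 19, 58, 66]
  L1: h(16,88)=(16*31+88)%997=584 h(19,58)=(19*31+58)%997=647 h(66,66)=(66*31+66)%997=118 -> [584, 647, 118]
  L2: h(584,647)=(584*31+647)%997=805 h(118,118)=(118*31+118)%997=785 -> [805, 785]
  L3: h(805,785)=(805*31+785)%997=815 -> [815]
  root=815
After append 65 (leaves=[16, 88, 19, 58, 66, 65]):
  L0: [16, 88, 19, 58, 66, 65]
  L1: h(16,88)=(16*31+88)%997=584 h(19,58)=(19*31+58)%997=647 h(66,65)=(66*31+65)%997=117 -> [584, 647, 117]
  L2: h(584,647)=(584*31+647)%997=805 h(117,117)=(117*31+117)%997=753 -> [805, 753]
  L3: h(805,753)=(805*31+753)%997=783 -> [783]
  root=783
After append 50 (leaves=[16, 88, 19, 58, 66, 65, 50]):
  L0: [16, 88, 19, 58, 66, 65, 50]
  L1: h(16,88)=(16*31+88)%997=584 h(19,58)=(19*31+58)%997=647 h(66,65)=(66*31+65)%997=117 h(50,50)=(50*31+50)%997=603 -> [584, 647, 117, 603]
  L2: h(584,647)=(584*31+647)%997=805 h(117,603)=(117*31+603)%997=242 -> [805, 242]
  L3: h(805,242)=(805*31+242)%997=272 -> [272]
  root=272

Answer: 16 584 766 805 815 783 272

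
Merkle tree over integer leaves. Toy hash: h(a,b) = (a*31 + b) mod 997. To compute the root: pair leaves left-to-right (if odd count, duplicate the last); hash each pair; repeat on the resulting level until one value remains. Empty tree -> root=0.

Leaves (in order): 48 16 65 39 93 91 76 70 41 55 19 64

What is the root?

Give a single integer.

Answer: 672

Derivation:
L0: [48, 16, 65, 39, 93, 91, 76, 70, 41, 55, 19, 64]
L1: h(48,16)=(48*31+16)%997=507 h(65,39)=(65*31+39)%997=60 h(93,91)=(93*31+91)%997=980 h(76,70)=(76*31+70)%997=432 h(41,55)=(41*31+55)%997=329 h(19,64)=(19*31+64)%997=653 -> [507, 60, 980, 432, 329, 653]
L2: h(507,60)=(507*31+60)%997=822 h(980,432)=(980*31+432)%997=902 h(329,653)=(329*31+653)%997=882 -> [822, 902, 882]
L3: h(822,902)=(822*31+902)%997=462 h(882,882)=(882*31+882)%997=308 -> [462, 308]
L4: h(462,308)=(462*31+308)%997=672 -> [672]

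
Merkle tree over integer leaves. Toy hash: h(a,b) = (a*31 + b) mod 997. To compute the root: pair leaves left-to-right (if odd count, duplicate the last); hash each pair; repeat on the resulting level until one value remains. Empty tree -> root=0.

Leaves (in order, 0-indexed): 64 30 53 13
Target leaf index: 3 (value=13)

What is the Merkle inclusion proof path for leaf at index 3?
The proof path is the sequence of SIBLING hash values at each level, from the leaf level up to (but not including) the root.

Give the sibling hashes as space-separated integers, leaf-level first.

Answer: 53 20

Derivation:
L0 (leaves): [64, 30, 53, 13], target index=3
L1: h(64,30)=(64*31+30)%997=20 [pair 0] h(53,13)=(53*31+13)%997=659 [pair 1] -> [20, 659]
  Sibling for proof at L0: 53
L2: h(20,659)=(20*31+659)%997=282 [pair 0] -> [282]
  Sibling for proof at L1: 20
Root: 282
Proof path (sibling hashes from leaf to root): [53, 20]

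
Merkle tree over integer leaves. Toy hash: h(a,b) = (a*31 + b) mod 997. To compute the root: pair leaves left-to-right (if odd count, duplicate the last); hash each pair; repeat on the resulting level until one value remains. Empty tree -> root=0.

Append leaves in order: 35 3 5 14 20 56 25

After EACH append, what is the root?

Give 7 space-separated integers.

After append 35 (leaves=[35]):
  L0: [35]
  root=35
After append 3 (leaves=[35, 3]):
  L0: [35, 3]
  L1: h(35,3)=(35*31+3)%997=91 -> [91]
  root=91
After append 5 (leaves=[35, 3, 5]):
  L0: [35, 3, 5]
  L1: h(35,3)=(35*31+3)%997=91 h(5,5)=(5*31+5)%997=160 -> [91, 160]
  L2: h(91,160)=(91*31+160)%997=987 -> [987]
  root=987
After append 14 (leaves=[35, 3, 5, 14]):
  L0: [35, 3, 5, 14]
  L1: h(35,3)=(35*31+3)%997=91 h(5,14)=(5*31+14)%997=169 -> [91, 169]
  L2: h(91,169)=(91*31+169)%997=996 -> [996]
  root=996
After append 20 (leaves=[35, 3, 5, 14, 20]):
  L0: [35, 3, 5, 14, 20]
  L1: h(35,3)=(35*31+3)%997=91 h(5,14)=(5*31+14)%997=169 h(20,20)=(20*31+20)%997=640 -> [91, 169, 640]
  L2: h(91,169)=(91*31+169)%997=996 h(640,640)=(640*31+640)%997=540 -> [996, 540]
  L3: h(996,540)=(996*31+540)%997=509 -> [509]
  root=509
After append 56 (leaves=[35, 3, 5, 14, 20, 56]):
  L0: [35, 3, 5, 14, 20, 56]
  L1: h(35,3)=(35*31+3)%997=91 h(5,14)=(5*31+14)%997=169 h(20,56)=(20*31+56)%997=676 -> [91, 169, 676]
  L2: h(91,169)=(91*31+169)%997=996 h(676,676)=(676*31+676)%997=695 -> [996, 695]
  L3: h(996,695)=(996*31+695)%997=664 -> [664]
  root=664
After append 25 (leaves=[35, 3, 5, 14, 20, 56, 25]):
  L0: [35, 3, 5, 14, 20, 56, 25]
  L1: h(35,3)=(35*31+3)%997=91 h(5,14)=(5*31+14)%997=169 h(20,56)=(20*31+56)%997=676 h(25,25)=(25*31+25)%997=800 -> [91, 169, 676, 800]
  L2: h(91,169)=(91*31+169)%997=996 h(676,800)=(676*31+800)%997=819 -> [996, 819]
  L3: h(996,819)=(996*31+819)%997=788 -> [788]
  root=788

Answer: 35 91 987 996 509 664 788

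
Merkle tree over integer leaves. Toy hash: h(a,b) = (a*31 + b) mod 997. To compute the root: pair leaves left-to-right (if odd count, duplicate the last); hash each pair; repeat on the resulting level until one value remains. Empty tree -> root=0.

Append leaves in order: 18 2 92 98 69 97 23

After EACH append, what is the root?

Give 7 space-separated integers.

Answer: 18 560 364 370 372 271 765

Derivation:
After append 18 (leaves=[18]):
  L0: [18]
  root=18
After append 2 (leaves=[18, 2]):
  L0: [18, 2]
  L1: h(18,2)=(18*31+2)%997=560 -> [560]
  root=560
After append 92 (leaves=[18, 2, 92]):
  L0: [18, 2, 92]
  L1: h(18,2)=(18*31+2)%997=560 h(92,92)=(92*31+92)%997=950 -> [560, 950]
  L2: h(560,950)=(560*31+950)%997=364 -> [364]
  root=364
After append 98 (leaves=[18, 2, 92, 98]):
  L0: [18, 2, 92, 98]
  L1: h(18,2)=(18*31+2)%997=560 h(92,98)=(92*31+98)%997=956 -> [560, 956]
  L2: h(560,956)=(560*31+956)%997=370 -> [370]
  root=370
After append 69 (leaves=[18, 2, 92, 98, 69]):
  L0: [18, 2, 92, 98, 69]
  L1: h(18,2)=(18*31+2)%997=560 h(92,98)=(92*31+98)%997=956 h(69,69)=(69*31+69)%997=214 -> [560, 956, 214]
  L2: h(560,956)=(560*31+956)%997=370 h(214,214)=(214*31+214)%997=866 -> [370, 866]
  L3: h(370,866)=(370*31+866)%997=372 -> [372]
  root=372
After append 97 (leaves=[18, 2, 92, 98, 69, 97]):
  L0: [18, 2, 92, 98, 69, 97]
  L1: h(18,2)=(18*31+2)%997=560 h(92,98)=(92*31+98)%997=956 h(69,97)=(69*31+97)%997=242 -> [560, 956, 242]
  L2: h(560,956)=(560*31+956)%997=370 h(242,242)=(242*31+242)%997=765 -> [370, 765]
  L3: h(370,765)=(370*31+765)%997=271 -> [271]
  root=271
After append 23 (leaves=[18, 2, 92, 98, 69, 97, 23]):
  L0: [18, 2, 92, 98, 69, 97, 23]
  L1: h(18,2)=(18*31+2)%997=560 h(92,98)=(92*31+98)%997=956 h(69,97)=(69*31+97)%997=242 h(23,23)=(23*31+23)%997=736 -> [560, 956, 242, 736]
  L2: h(560,956)=(560*31+956)%997=370 h(242,736)=(242*31+736)%997=262 -> [370, 262]
  L3: h(370,262)=(370*31+262)%997=765 -> [765]
  root=765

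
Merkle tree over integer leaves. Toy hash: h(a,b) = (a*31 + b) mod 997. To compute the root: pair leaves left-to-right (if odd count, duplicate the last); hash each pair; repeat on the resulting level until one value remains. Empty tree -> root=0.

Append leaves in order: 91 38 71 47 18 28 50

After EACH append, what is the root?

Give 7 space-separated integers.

Answer: 91 865 174 150 151 471 488

Derivation:
After append 91 (leaves=[91]):
  L0: [91]
  root=91
After append 38 (leaves=[91, 38]):
  L0: [91, 38]
  L1: h(91,38)=(91*31+38)%997=865 -> [865]
  root=865
After append 71 (leaves=[91, 38, 71]):
  L0: [91, 38, 71]
  L1: h(91,38)=(91*31+38)%997=865 h(71,71)=(71*31+71)%997=278 -> [865, 278]
  L2: h(865,278)=(865*31+278)%997=174 -> [174]
  root=174
After append 47 (leaves=[91, 38, 71, 47]):
  L0: [91, 38, 71, 47]
  L1: h(91,38)=(91*31+38)%997=865 h(71,47)=(71*31+47)%997=254 -> [865, 254]
  L2: h(865,254)=(865*31+254)%997=150 -> [150]
  root=150
After append 18 (leaves=[91, 38, 71, 47, 18]):
  L0: [91, 38, 71, 47, 18]
  L1: h(91,38)=(91*31+38)%997=865 h(71,47)=(71*31+47)%997=254 h(18,18)=(18*31+18)%997=576 -> [865, 254, 576]
  L2: h(865,254)=(865*31+254)%997=150 h(576,576)=(576*31+576)%997=486 -> [150, 486]
  L3: h(150,486)=(150*31+486)%997=151 -> [151]
  root=151
After append 28 (leaves=[91, 38, 71, 47, 18, 28]):
  L0: [91, 38, 71, 47, 18, 28]
  L1: h(91,38)=(91*31+38)%997=865 h(71,47)=(71*31+47)%997=254 h(18,28)=(18*31+28)%997=586 -> [865, 254, 586]
  L2: h(865,254)=(865*31+254)%997=150 h(586,586)=(586*31+586)%997=806 -> [150, 806]
  L3: h(150,806)=(150*31+806)%997=471 -> [471]
  root=471
After append 50 (leaves=[91, 38, 71, 47, 18, 28, 50]):
  L0: [91, 38, 71, 47, 18, 28, 50]
  L1: h(91,38)=(91*31+38)%997=865 h(71,47)=(71*31+47)%997=254 h(18,28)=(18*31+28)%997=586 h(50,50)=(50*31+50)%997=603 -> [865, 254, 586, 603]
  L2: h(865,254)=(865*31+254)%997=150 h(586,603)=(586*31+603)%997=823 -> [150, 823]
  L3: h(150,823)=(150*31+823)%997=488 -> [488]
  root=488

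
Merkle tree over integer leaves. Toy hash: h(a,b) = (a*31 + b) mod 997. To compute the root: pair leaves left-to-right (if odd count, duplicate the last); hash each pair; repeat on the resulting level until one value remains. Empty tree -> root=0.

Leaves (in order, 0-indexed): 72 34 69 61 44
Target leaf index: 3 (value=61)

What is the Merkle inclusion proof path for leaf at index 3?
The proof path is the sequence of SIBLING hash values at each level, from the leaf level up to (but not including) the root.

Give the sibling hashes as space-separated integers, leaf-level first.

Answer: 69 272 191

Derivation:
L0 (leaves): [72, 34, 69, 61, 44], target index=3
L1: h(72,34)=(72*31+34)%997=272 [pair 0] h(69,61)=(69*31+61)%997=206 [pair 1] h(44,44)=(44*31+44)%997=411 [pair 2] -> [272, 206, 411]
  Sibling for proof at L0: 69
L2: h(272,206)=(272*31+206)%997=662 [pair 0] h(411,411)=(411*31+411)%997=191 [pair 1] -> [662, 191]
  Sibling for proof at L1: 272
L3: h(662,191)=(662*31+191)%997=773 [pair 0] -> [773]
  Sibling for proof at L2: 191
Root: 773
Proof path (sibling hashes from leaf to root): [69, 272, 191]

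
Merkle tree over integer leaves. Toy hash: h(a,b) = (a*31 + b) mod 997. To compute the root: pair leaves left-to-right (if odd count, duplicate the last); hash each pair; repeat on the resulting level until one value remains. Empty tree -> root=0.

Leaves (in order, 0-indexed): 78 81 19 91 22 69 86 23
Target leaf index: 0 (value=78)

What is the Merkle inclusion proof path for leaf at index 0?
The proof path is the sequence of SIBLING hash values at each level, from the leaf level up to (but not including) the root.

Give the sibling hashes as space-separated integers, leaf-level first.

Answer: 81 680 48

Derivation:
L0 (leaves): [78, 81, 19, 91, 22, 69, 86, 23], target index=0
L1: h(78,81)=(78*31+81)%997=505 [pair 0] h(19,91)=(19*31+91)%997=680 [pair 1] h(22,69)=(22*31+69)%997=751 [pair 2] h(86,23)=(86*31+23)%997=695 [pair 3] -> [505, 680, 751, 695]
  Sibling for proof at L0: 81
L2: h(505,680)=(505*31+680)%997=383 [pair 0] h(751,695)=(751*31+695)%997=48 [pair 1] -> [383, 48]
  Sibling for proof at L1: 680
L3: h(383,48)=(383*31+48)%997=954 [pair 0] -> [954]
  Sibling for proof at L2: 48
Root: 954
Proof path (sibling hashes from leaf to root): [81, 680, 48]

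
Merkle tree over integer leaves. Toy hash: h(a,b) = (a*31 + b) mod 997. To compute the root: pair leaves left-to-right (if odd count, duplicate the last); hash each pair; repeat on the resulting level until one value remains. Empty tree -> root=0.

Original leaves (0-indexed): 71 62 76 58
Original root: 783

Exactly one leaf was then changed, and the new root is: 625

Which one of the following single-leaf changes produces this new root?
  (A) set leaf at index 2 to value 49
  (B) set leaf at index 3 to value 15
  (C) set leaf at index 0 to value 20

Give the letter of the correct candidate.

Original leaves: [71, 62, 76, 58]
Target new root: 625
Try each candidate change and compute the resulting root:
Candidate A: set leaf[2] = 49 -> leaves = [71, 62, 49, 58]
  L0: [71, 62, 49, 58]
  L1: h(71,62)=(71*31+62)%997=269 h(49,58)=(49*31+58)%997=580 -> [269, 580]
  L2: h(269,580)=(269*31+580)%997=943 -> [943]
  root = 943 != target 625
Candidate B: set leaf[3] = 15 -> leaves = [71, 62, 76, 15]
  L0: [71, 62, 76, 15]
  L1: h(71,62)=(71*31+62)%997=269 h(76,15)=(76*31+15)%997=377 -> [269, 377]
  L2: h(269,377)=(269*31+377)%997=740 -> [740]
  root = 740 != target 625
Candidate C: set leaf[0] = 20 -> leaves = [20, 62, 76, 58]
  L0: [20, 62, 76, 58]
  L1: h(20,62)=(20*31+62)%997=682 h(76,58)=(76*31+58)%997=420 -> [682, 420]
  L2: h(682,420)=(682*31+420)%997=625 -> [625]
  root = 625 == target 625  ** MATCH **
Candidate C produces the target root.

Answer: C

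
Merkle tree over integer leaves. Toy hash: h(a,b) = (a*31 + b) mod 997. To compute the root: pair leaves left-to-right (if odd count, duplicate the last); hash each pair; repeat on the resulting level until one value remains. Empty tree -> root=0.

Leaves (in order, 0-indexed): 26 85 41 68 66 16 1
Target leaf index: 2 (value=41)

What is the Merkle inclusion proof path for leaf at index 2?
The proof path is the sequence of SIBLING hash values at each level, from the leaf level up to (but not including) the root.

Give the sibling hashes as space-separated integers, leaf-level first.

L0 (leaves): [26, 85, 41, 68, 66, 16, 1], target index=2
L1: h(26,85)=(26*31+85)%997=891 [pair 0] h(41,68)=(41*31+68)%997=342 [pair 1] h(66,16)=(66*31+16)%997=68 [pair 2] h(1,1)=(1*31+1)%997=32 [pair 3] -> [891, 342, 68, 32]
  Sibling for proof at L0: 68
L2: h(891,342)=(891*31+342)%997=47 [pair 0] h(68,32)=(68*31+32)%997=146 [pair 1] -> [47, 146]
  Sibling for proof at L1: 891
L3: h(47,146)=(47*31+146)%997=606 [pair 0] -> [606]
  Sibling for proof at L2: 146
Root: 606
Proof path (sibling hashes from leaf to root): [68, 891, 146]

Answer: 68 891 146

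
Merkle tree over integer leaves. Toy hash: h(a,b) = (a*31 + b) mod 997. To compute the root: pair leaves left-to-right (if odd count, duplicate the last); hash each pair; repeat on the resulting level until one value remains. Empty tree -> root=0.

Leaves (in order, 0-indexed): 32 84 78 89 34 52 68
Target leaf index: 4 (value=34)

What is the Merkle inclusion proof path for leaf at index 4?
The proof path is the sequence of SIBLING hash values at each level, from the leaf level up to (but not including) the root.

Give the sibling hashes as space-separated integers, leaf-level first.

Answer: 52 182 968

Derivation:
L0 (leaves): [32, 84, 78, 89, 34, 52, 68], target index=4
L1: h(32,84)=(32*31+84)%997=79 [pair 0] h(78,89)=(78*31+89)%997=513 [pair 1] h(34,52)=(34*31+52)%997=109 [pair 2] h(68,68)=(68*31+68)%997=182 [pair 3] -> [79, 513, 109, 182]
  Sibling for proof at L0: 52
L2: h(79,513)=(79*31+513)%997=968 [pair 0] h(109,182)=(109*31+182)%997=570 [pair 1] -> [968, 570]
  Sibling for proof at L1: 182
L3: h(968,570)=(968*31+570)%997=668 [pair 0] -> [668]
  Sibling for proof at L2: 968
Root: 668
Proof path (sibling hashes from leaf to root): [52, 182, 968]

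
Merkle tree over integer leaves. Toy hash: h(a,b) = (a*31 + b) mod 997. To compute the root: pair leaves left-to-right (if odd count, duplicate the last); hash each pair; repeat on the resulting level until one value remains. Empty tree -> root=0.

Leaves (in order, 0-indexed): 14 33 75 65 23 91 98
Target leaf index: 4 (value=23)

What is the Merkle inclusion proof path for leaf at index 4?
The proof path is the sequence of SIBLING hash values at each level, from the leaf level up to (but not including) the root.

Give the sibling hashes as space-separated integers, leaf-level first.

Answer: 91 145 915

Derivation:
L0 (leaves): [14, 33, 75, 65, 23, 91, 98], target index=4
L1: h(14,33)=(14*31+33)%997=467 [pair 0] h(75,65)=(75*31+65)%997=396 [pair 1] h(23,91)=(23*31+91)%997=804 [pair 2] h(98,98)=(98*31+98)%997=145 [pair 3] -> [467, 396, 804, 145]
  Sibling for proof at L0: 91
L2: h(467,396)=(467*31+396)%997=915 [pair 0] h(804,145)=(804*31+145)%997=144 [pair 1] -> [915, 144]
  Sibling for proof at L1: 145
L3: h(915,144)=(915*31+144)%997=593 [pair 0] -> [593]
  Sibling for proof at L2: 915
Root: 593
Proof path (sibling hashes from leaf to root): [91, 145, 915]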